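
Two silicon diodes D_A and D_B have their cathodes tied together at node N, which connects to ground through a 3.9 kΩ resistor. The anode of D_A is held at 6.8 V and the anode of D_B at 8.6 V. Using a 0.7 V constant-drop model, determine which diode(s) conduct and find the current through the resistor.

Assume both conduct. Then node N would need to be at both 6.8−0.7 = 6.1 V and 8.6−0.7 = 7.9 V, which is impossible.
Assume only D_B conducts: V_N = 8.6 − 0.7 = 7.9 V, so I_R = 7.9/3.9 = 2.03 mA.
Check D_A: its anode-to-cathode voltage is 6.8 − 7.9 = -1.1 V < 0.7 V, so it is off. The assumption is consistent.

Only D_B conducts; I_R ≈ 2 mA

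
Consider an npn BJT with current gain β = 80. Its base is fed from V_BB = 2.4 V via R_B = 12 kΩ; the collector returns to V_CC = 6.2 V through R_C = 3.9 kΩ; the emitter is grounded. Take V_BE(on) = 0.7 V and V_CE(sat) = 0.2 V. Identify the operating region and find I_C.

saturation; I_C ≈ 1.5 mA

Assume active: I_B = (2.4 − 0.7)/12 = 0.142 mA, giving I_C = β·I_B = 11.3 mA.
But then V_CE = 6.2 − 11.3×3.9 = -38 V < V_CE(sat) = 0.2 V — impossible in the active region.
So the transistor is saturated. With V_CE = 0.2 V, I_C = (V_CC − 0.2)/R_C = 6/3.9 = 1.54 mA.
Check: β·I_B = 11.3 mA > I_C = 1.54 mA, confirming saturation.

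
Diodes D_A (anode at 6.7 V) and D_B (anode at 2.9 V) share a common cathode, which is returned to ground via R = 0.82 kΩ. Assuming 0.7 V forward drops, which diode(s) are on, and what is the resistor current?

Only D_A conducts; I_R ≈ 7.3 mA

Assume both conduct. Then node N would need to be at both 6.7−0.7 = 6 V and 2.9−0.7 = 2.2 V, which is impossible.
Assume only D_A conducts: V_N = 6.7 − 0.7 = 6 V, so I_R = 6/0.82 = 7.32 mA.
Check D_B: its anode-to-cathode voltage is 2.9 − 6 = -3.1 V < 0.7 V, so it is off. The assumption is consistent.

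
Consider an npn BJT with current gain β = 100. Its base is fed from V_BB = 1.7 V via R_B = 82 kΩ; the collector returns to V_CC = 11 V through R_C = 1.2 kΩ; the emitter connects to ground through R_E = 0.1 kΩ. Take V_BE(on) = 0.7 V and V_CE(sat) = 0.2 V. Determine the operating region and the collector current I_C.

Assume active. Base-emitter loop: I_B = (V_BB − V_BE)/(R_B + (β+1)R_E) = (1.7 − 0.7)/(82 + 101×0.1) = 0.0109 mA.
I_C = β·I_B = 100×0.0109 = 1.09 mA.
V_CE = V_CC − I_C·R_C − I_E·R_E = 11 − 1.09×1.2 − 1.1×0.1 = 9.59 V > V_CE(sat), so the active-region assumption holds.

active; I_C ≈ 1.1 mA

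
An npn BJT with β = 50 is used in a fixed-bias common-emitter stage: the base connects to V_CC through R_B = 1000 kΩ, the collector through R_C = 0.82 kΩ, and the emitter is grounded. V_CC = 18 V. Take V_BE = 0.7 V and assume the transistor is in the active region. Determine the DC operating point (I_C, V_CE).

Base loop: V_CC = I_B·R_B + V_BE, so I_B = (18 − 0.7)/1000 kΩ = 0.0173 mA.
In the active region I_C = β·I_B = 50 × 0.0173 = 0.865 mA.
Collector loop: V_CE = V_CC − I_C·R_C = 18 − 0.865×0.82 = 17.3 V.
Since V_CE = 17.3 V > V_CE(sat) ≈ 0.2 V, the transistor is in the active region as assumed.

I_C ≈ 0.86 mA, V_CE ≈ 17 V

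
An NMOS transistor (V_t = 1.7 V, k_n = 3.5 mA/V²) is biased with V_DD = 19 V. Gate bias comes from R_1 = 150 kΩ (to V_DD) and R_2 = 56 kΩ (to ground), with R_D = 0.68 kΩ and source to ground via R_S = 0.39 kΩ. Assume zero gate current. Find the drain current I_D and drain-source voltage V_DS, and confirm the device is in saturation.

I_D ≈ 4.7 mA, V_DS ≈ 14 V

V_G = V_DD·R_2/(R_1+R_2) = 19×56/206 = 5.17 V.
Assume saturation: I_D = (k_n/2)(V_GS − V_t)² with V_GS = V_G − I_D·R_S = 5.17 − 0.39·I_D.
Substituting gives 0.266·I_D² − 5.73·I_D + 21 = 0, with roots I_D = 4.69 or 16.8 mA.
The root I_D = 16.8 mA gives V_GS = -1.4 V ≤ V_t, so take I_D = 4.69 mA.
Then V_GS = 3.34 V and V_DS = V_DD − I_D(R_D+R_S) = 19 − 4.69×1.07 = 14 V.
Saturation requires V_DS ≥ V_GS − V_t = 1.64 V; 14 ≥ 1.64 ✓.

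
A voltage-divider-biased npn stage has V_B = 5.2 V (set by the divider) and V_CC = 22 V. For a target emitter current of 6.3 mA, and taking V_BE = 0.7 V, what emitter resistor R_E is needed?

V_E = V_B − V_BE = 5.2 − 0.7 = 4.5 V.
R_E = V_E / I_E = 4.5 / 6.3 = 0.714 kΩ.

R_E ≈ 0.71 kΩ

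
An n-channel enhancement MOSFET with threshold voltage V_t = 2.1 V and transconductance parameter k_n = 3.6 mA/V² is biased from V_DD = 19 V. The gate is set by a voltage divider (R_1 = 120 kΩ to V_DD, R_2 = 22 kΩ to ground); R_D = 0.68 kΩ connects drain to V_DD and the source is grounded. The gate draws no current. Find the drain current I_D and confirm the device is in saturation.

I_D ≈ 1.3 mA

V_G = V_DD·R_2/(R_1+R_2) = 19×22/142 = 2.94 V. With the source grounded, V_GS = V_G = 2.94 V.
Assume saturation: I_D = (k_n/2)(V_GS − V_t)² = (3.6/2)×(2.94 − 2.1)² = 1.8×0.844² = 1.28 mA.
V_DS = V_DD − I_D·R_D = 19 − 1.28×0.68 = 18.1 V.
Saturation requires V_DS ≥ V_GS − V_t = 0.844 V; 18.1 ≥ 0.844 ✓.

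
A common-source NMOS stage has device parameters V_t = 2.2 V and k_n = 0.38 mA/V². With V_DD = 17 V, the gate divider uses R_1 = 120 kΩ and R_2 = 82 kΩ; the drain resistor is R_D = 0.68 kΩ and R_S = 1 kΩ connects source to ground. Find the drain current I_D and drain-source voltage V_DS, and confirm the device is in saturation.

V_G = V_DD·R_2/(R_1+R_2) = 17×82/202 = 6.9 V.
Assume saturation: I_D = (k_n/2)(V_GS − V_t)² with V_GS = V_G − I_D·R_S = 6.9 − 1·I_D.
Substituting gives 0.19·I_D² − 2.79·I_D + 4.2 = 0, with roots I_D = 1.71 or 13 mA.
The root I_D = 13 mA gives V_GS = -6.06 V ≤ V_t, so take I_D = 1.71 mA.
Then V_GS = 5.2 V and V_DS = V_DD − I_D(R_D+R_S) = 17 − 1.71×1.68 = 14.1 V.
Saturation requires V_DS ≥ V_GS − V_t = 3 V; 14.1 ≥ 3 ✓.

I_D ≈ 1.7 mA, V_DS ≈ 14 V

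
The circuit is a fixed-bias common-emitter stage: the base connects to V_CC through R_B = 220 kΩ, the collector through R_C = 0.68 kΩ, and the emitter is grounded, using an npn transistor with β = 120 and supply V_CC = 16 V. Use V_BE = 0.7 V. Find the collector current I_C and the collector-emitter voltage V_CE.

Base loop: V_CC = I_B·R_B + V_BE, so I_B = (16 − 0.7)/220 kΩ = 0.0695 mA.
In the active region I_C = β·I_B = 120 × 0.0695 = 8.35 mA.
Collector loop: V_CE = V_CC − I_C·R_C = 16 − 8.35×0.68 = 10.3 V.
Since V_CE = 10.3 V > V_CE(sat) ≈ 0.2 V, the transistor is in the active region as assumed.

I_C ≈ 8.3 mA, V_CE ≈ 10 V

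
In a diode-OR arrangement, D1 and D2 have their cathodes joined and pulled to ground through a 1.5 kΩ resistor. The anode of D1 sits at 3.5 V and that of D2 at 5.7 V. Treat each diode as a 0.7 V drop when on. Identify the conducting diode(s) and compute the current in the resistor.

Only D2 conducts; I_R ≈ 3.3 mA

Assume both conduct. Then node N would need to be at both 3.5−0.7 = 2.8 V and 5.7−0.7 = 5 V, which is impossible.
Assume only D2 conducts: V_N = 5.7 − 0.7 = 5 V, so I_R = 5/1.5 = 3.33 mA.
Check D1: its anode-to-cathode voltage is 3.5 − 5 = -1.5 V < 0.7 V, so it is off. The assumption is consistent.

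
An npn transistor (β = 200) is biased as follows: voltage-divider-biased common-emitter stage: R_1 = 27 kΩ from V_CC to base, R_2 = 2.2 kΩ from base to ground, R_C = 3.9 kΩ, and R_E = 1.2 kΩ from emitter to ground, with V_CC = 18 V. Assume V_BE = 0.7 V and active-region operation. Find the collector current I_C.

I_C ≈ 0.54 mA

Thevenize the base divider: V_Th = V_CC·R_2/(R_1+R_2) = 18×2.2/29.2 = 1.36 V, R_Th = R_1‖R_2 = 2.03 kΩ.
Base-emitter loop: V_Th = I_B·R_Th + V_BE + (β+1)I_B·R_E, so I_B = (1.36 − 0.7) / (2.03 + 201×1.2) = 0.0027 mA.
I_C = β·I_B = 200×0.0027 = 0.54 mA, and I_E = (β+1)I_B = 0.542 mA.
V_CE = V_CC − I_C·R_C − I_E·R_E = 18 − 0.54×3.9 − 0.542×1.2 = 15.2 V.
V_CE = 15.2 V > 0.2 V confirms active-region operation.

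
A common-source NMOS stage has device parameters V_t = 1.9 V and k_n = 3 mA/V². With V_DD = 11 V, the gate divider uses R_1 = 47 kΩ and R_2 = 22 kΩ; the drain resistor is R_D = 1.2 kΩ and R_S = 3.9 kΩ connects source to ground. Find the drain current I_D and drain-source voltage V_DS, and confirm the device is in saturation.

I_D ≈ 0.3 mA, V_DS ≈ 9.5 V

V_G = V_DD·R_2/(R_1+R_2) = 11×22/69 = 3.51 V.
Assume saturation: I_D = (k_n/2)(V_GS − V_t)² with V_GS = V_G − I_D·R_S = 3.51 − 3.9·I_D.
Substituting gives 22.8·I_D² − 19.8·I_D + 3.87 = 0, with roots I_D = 0.298 or 0.57 mA.
The root I_D = 0.57 mA gives V_GS = 1.28 V ≤ V_t, so take I_D = 0.298 mA.
Then V_GS = 2.35 V and V_DS = V_DD − I_D(R_D+R_S) = 11 − 0.298×5.1 = 9.48 V.
Saturation requires V_DS ≥ V_GS − V_t = 0.446 V; 9.48 ≥ 0.446 ✓.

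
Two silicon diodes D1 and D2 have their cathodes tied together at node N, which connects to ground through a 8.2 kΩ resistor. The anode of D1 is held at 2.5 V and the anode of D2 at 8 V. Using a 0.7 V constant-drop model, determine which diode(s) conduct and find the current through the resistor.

Only D2 conducts; I_R ≈ 0.89 mA

Assume both conduct. Then node N would need to be at both 2.5−0.7 = 1.8 V and 8−0.7 = 7.3 V, which is impossible.
Assume only D2 conducts: V_N = 8 − 0.7 = 7.3 V, so I_R = 7.3/8.2 = 0.89 mA.
Check D1: its anode-to-cathode voltage is 2.5 − 7.3 = -4.8 V < 0.7 V, so it is off. The assumption is consistent.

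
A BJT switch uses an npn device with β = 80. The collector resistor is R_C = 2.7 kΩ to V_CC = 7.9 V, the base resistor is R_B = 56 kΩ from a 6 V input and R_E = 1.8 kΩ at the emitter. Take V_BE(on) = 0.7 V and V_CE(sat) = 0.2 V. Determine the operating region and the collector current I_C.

Assume active: I_B = (6 − 0.7)/(56 + 81×1.8) = 0.0263 mA, I_C = β·I_B = 2.1 mA.
Then V_CE = 7.9 − 2.1×2.7 − 2.13×1.8 = -1.6 V < 0.2 V — the active assumption fails.
Re-solve with V_CE = 0.2 V. KCL at the emitter: V_E/R_E = (V_BB−0.7−V_E)/R_B + (V_CC−0.2−V_E)/R_C, giving V_E = 3.12 V.
I_C = (V_CC − 0.2 − V_E)/R_C = (7.7 − 3.12)/2.7 = 1.7 mA.
Check: I_B = (5.3 − 3.12)/56 = 0.0389 mA, and β·I_B = 3.11 mA > I_C, confirming saturation.

saturation; I_C ≈ 1.7 mA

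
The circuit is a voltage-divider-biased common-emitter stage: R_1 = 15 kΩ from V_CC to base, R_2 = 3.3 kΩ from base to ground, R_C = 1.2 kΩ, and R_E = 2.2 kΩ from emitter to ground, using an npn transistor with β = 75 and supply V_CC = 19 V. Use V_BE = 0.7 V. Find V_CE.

V_CE ≈ 15 V

Thevenize the base divider: V_Th = V_CC·R_2/(R_1+R_2) = 19×3.3/18.3 = 3.43 V, R_Th = R_1‖R_2 = 2.7 kΩ.
Base-emitter loop: V_Th = I_B·R_Th + V_BE + (β+1)I_B·R_E, so I_B = (3.43 − 0.7) / (2.7 + 76×2.2) = 0.016 mA.
I_C = β·I_B = 75×0.016 = 1.2 mA, and I_E = (β+1)I_B = 1.22 mA.
V_CE = V_CC − I_C·R_C − I_E·R_E = 19 − 1.2×1.2 − 1.22×2.2 = 14.9 V.
V_CE = 14.9 V > 0.2 V confirms active-region operation.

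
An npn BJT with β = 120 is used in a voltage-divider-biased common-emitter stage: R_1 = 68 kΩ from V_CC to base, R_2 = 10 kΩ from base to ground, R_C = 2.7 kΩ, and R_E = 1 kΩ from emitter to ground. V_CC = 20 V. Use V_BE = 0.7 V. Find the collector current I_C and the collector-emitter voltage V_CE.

Thevenize the base divider: V_Th = V_CC·R_2/(R_1+R_2) = 20×10/78 = 2.56 V, R_Th = R_1‖R_2 = 8.72 kΩ.
Base-emitter loop: V_Th = I_B·R_Th + V_BE + (β+1)I_B·R_E, so I_B = (2.56 − 0.7) / (8.72 + 121×1) = 0.0144 mA.
I_C = β·I_B = 120×0.0144 = 1.72 mA, and I_E = (β+1)I_B = 1.74 mA.
V_CE = V_CC − I_C·R_C − I_E·R_E = 20 − 1.72×2.7 − 1.74×1 = 13.6 V.
V_CE = 13.6 V > 0.2 V confirms active-region operation.

I_C ≈ 1.7 mA, V_CE ≈ 14 V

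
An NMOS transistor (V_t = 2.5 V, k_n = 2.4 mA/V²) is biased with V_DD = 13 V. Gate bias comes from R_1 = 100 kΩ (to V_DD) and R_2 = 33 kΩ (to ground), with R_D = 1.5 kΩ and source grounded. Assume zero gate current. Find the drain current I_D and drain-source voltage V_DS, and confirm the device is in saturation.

V_G = V_DD·R_2/(R_1+R_2) = 13×33/133 = 3.23 V. With the source grounded, V_GS = V_G = 3.23 V.
Assume saturation: I_D = (k_n/2)(V_GS − V_t)² = (2.4/2)×(3.23 − 2.5)² = 1.2×0.726² = 0.632 mA.
V_DS = V_DD − I_D·R_D = 13 − 0.632×1.5 = 12.1 V.
Saturation requires V_DS ≥ V_GS − V_t = 0.726 V; 12.1 ≥ 0.726 ✓.

I_D ≈ 0.63 mA, V_DS ≈ 12 V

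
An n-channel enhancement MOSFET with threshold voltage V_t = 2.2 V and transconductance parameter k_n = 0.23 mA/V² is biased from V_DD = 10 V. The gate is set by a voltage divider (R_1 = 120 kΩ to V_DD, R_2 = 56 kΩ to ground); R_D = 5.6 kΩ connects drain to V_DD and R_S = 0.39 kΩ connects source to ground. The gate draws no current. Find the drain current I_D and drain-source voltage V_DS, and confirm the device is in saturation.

I_D ≈ 0.1 mA, V_DS ≈ 9.4 V

V_G = V_DD·R_2/(R_1+R_2) = 10×56/176 = 3.18 V.
Assume saturation: I_D = (k_n/2)(V_GS − V_t)² with V_GS = V_G − I_D·R_S = 3.18 − 0.39·I_D.
Substituting gives 0.0175·I_D² − 1.09·I_D + 0.111 = 0, with roots I_D = 0.102 or 62.1 mA.
The root I_D = 62.1 mA gives V_GS = -21 V ≤ V_t, so take I_D = 0.102 mA.
Then V_GS = 3.14 V and V_DS = V_DD − I_D(R_D+R_S) = 10 − 0.102×5.99 = 9.39 V.
Saturation requires V_DS ≥ V_GS − V_t = 0.942 V; 9.39 ≥ 0.942 ✓.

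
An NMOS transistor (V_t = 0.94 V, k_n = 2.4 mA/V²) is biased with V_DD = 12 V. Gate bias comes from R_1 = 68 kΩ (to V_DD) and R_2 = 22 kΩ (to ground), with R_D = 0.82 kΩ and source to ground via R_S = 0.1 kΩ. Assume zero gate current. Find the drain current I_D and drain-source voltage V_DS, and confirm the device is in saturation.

V_G = V_DD·R_2/(R_1+R_2) = 12×22/90 = 2.93 V.
Assume saturation: I_D = (k_n/2)(V_GS − V_t)² with V_GS = V_G − I_D·R_S = 2.93 − 0.1·I_D.
Substituting gives 0.012·I_D² − 1.48·I_D + 4.77 = 0, with roots I_D = 3.31 or 120 mA.
The root I_D = 120 mA gives V_GS = -9.06 V ≤ V_t, so take I_D = 3.31 mA.
Then V_GS = 2.6 V and V_DS = V_DD − I_D(R_D+R_S) = 12 − 3.31×0.92 = 8.95 V.
Saturation requires V_DS ≥ V_GS − V_t = 1.66 V; 8.95 ≥ 1.66 ✓.

I_D ≈ 3.3 mA, V_DS ≈ 9 V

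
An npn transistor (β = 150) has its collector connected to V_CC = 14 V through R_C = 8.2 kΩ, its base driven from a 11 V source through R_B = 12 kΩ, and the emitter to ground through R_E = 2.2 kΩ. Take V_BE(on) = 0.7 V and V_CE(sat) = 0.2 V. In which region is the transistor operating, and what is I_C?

Assume active: I_B = (11 − 0.7)/(12 + 151×2.2) = 0.0299 mA, I_C = β·I_B = 4.49 mA.
Then V_CE = 14 − 4.49×8.2 − 4.52×2.2 = -32.7 V < 0.2 V — the active assumption fails.
Re-solve with V_CE = 0.2 V. KCL at the emitter: V_E/R_E = (V_BB−0.7−V_E)/R_B + (V_CC−0.2−V_E)/R_C, giving V_E = 3.85 V.
I_C = (V_CC − 0.2 − V_E)/R_C = (13.8 − 3.85)/8.2 = 1.21 mA.
Check: I_B = (10.3 − 3.85)/12 = 0.537 mA, and β·I_B = 80.6 mA > I_C, confirming saturation.

saturation; I_C ≈ 1.2 mA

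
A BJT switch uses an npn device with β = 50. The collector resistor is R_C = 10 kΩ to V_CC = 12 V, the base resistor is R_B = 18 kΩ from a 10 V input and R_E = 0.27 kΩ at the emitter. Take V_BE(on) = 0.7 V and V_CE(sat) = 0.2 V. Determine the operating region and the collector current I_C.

Assume active: I_B = (10 − 0.7)/(18 + 51×0.27) = 0.293 mA, I_C = β·I_B = 14.6 mA.
Then V_CE = 12 − 14.6×10 − 14.9×0.27 = -138 V < 0.2 V — the active assumption fails.
Re-solve with V_CE = 0.2 V. KCL at the emitter: V_E/R_E = (V_BB−0.7−V_E)/R_B + (V_CC−0.2−V_E)/R_C, giving V_E = 0.44 V.
I_C = (V_CC − 0.2 − V_E)/R_C = (11.8 − 0.44)/10 = 1.14 mA.
Check: I_B = (9.3 − 0.44)/18 = 0.492 mA, and β·I_B = 24.6 mA > I_C, confirming saturation.

saturation; I_C ≈ 1.1 mA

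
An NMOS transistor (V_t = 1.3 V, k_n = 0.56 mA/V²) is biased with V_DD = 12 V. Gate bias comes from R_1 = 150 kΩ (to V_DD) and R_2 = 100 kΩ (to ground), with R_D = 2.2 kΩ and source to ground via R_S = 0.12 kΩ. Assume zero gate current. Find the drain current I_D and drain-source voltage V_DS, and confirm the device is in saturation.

V_G = V_DD·R_2/(R_1+R_2) = 12×100/250 = 4.8 V.
Assume saturation: I_D = (k_n/2)(V_GS − V_t)² with V_GS = V_G − I_D·R_S = 4.8 − 0.12·I_D.
Substituting gives 0.00403·I_D² − 1.24·I_D + 3.43 = 0, with roots I_D = 2.8 or 304 mA.
The root I_D = 304 mA gives V_GS = -31.6 V ≤ V_t, so take I_D = 2.8 mA.
Then V_GS = 4.46 V and V_DS = V_DD − I_D(R_D+R_S) = 12 − 2.8×2.32 = 5.5 V.
Saturation requires V_DS ≥ V_GS − V_t = 3.16 V; 5.5 ≥ 3.16 ✓.

I_D ≈ 2.8 mA, V_DS ≈ 5.5 V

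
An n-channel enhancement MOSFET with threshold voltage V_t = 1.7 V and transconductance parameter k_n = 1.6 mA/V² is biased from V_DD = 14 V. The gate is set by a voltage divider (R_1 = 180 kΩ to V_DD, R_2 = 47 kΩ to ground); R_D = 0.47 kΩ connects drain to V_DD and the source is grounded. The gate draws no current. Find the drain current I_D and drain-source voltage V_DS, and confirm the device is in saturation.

V_G = V_DD·R_2/(R_1+R_2) = 14×47/227 = 2.9 V. With the source grounded, V_GS = V_G = 2.9 V.
Assume saturation: I_D = (k_n/2)(V_GS − V_t)² = (1.6/2)×(2.9 − 1.7)² = 0.8×1.2² = 1.15 mA.
V_DS = V_DD − I_D·R_D = 14 − 1.15×0.47 = 13.5 V.
Saturation requires V_DS ≥ V_GS − V_t = 1.2 V; 13.5 ≥ 1.2 ✓.

I_D ≈ 1.1 mA, V_DS ≈ 13 V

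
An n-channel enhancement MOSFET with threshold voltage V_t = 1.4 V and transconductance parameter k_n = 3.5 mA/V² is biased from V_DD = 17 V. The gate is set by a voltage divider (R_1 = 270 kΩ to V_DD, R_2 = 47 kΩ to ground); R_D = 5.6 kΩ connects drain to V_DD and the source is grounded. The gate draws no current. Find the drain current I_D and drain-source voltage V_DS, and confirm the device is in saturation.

I_D ≈ 2.2 mA, V_DS ≈ 4.7 V

V_G = V_DD·R_2/(R_1+R_2) = 17×47/317 = 2.52 V. With the source grounded, V_GS = V_G = 2.52 V.
Assume saturation: I_D = (k_n/2)(V_GS − V_t)² = (3.5/2)×(2.52 − 1.4)² = 1.75×1.12² = 2.2 mA.
V_DS = V_DD − I_D·R_D = 17 − 2.2×5.6 = 4.7 V.
Saturation requires V_DS ≥ V_GS − V_t = 1.12 V; 4.7 ≥ 1.12 ✓.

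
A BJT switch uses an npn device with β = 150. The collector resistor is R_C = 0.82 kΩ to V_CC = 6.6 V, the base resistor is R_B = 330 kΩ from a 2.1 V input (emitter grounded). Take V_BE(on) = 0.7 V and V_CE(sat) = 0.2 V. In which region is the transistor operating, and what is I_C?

Assume active. Base-emitter loop: I_B = (V_BB − V_BE)/R_B = (2.1 − 0.7)/330 = 0.00424 mA.
I_C = β·I_B = 150×0.00424 = 0.636 mA.
V_CE = V_CC − I_C·R_C = 6.6 − 0.636×0.82 = 6.08 V > V_CE(sat), so the active-region assumption holds.

active; I_C ≈ 0.64 mA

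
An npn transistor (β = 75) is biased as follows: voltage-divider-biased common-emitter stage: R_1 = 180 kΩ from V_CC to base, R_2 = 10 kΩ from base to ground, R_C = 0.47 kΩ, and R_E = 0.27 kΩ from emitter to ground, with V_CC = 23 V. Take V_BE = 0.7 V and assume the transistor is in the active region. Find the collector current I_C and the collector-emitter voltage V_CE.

Thevenize the base divider: V_Th = V_CC·R_2/(R_1+R_2) = 23×10/190 = 1.21 V, R_Th = R_1‖R_2 = 9.47 kΩ.
Base-emitter loop: V_Th = I_B·R_Th + V_BE + (β+1)I_B·R_E, so I_B = (1.21 − 0.7) / (9.47 + 76×0.27) = 0.017 mA.
I_C = β·I_B = 75×0.017 = 1.28 mA, and I_E = (β+1)I_B = 1.29 mA.
V_CE = V_CC − I_C·R_C − I_E·R_E = 23 − 1.28×0.47 − 1.29×0.27 = 22.1 V.
V_CE = 22.1 V > 0.2 V confirms active-region operation.

I_C ≈ 1.3 mA, V_CE ≈ 22 V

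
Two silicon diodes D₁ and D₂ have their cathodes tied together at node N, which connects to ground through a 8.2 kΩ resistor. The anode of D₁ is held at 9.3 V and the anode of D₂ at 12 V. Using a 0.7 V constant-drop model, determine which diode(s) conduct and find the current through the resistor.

Assume both conduct. Then node N would need to be at both 9.3−0.7 = 8.6 V and 12−0.7 = 11.3 V, which is impossible.
Assume only D₂ conducts: V_N = 12 − 0.7 = 11.3 V, so I_R = 11.3/8.2 = 1.38 mA.
Check D₁: its anode-to-cathode voltage is 9.3 − 11.3 = -2 V < 0.7 V, so it is off. The assumption is consistent.

Only D₂ conducts; I_R ≈ 1.4 mA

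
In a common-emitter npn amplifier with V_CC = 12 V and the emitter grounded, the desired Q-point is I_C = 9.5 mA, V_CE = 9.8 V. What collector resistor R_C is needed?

Collector loop: V_CC = I_C·R_C + V_CE.
R_C = (V_CC − V_CE)/I_C = (12 − 9.8)/9.5 = 0.232 kΩ.

R_C ≈ 0.23 kΩ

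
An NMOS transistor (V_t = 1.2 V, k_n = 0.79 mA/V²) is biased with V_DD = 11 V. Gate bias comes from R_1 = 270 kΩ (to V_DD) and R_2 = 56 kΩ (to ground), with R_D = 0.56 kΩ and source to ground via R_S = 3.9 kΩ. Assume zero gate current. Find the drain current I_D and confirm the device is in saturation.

V_G = V_DD·R_2/(R_1+R_2) = 11×56/326 = 1.89 V.
Assume saturation: I_D = (k_n/2)(V_GS − V_t)² with V_GS = V_G − I_D·R_S = 1.89 − 3.9·I_D.
Substituting gives 6.01·I_D² − 3.12·I_D + 0.188 = 0, with roots I_D = 0.0694 or 0.451 mA.
The root I_D = 0.451 mA gives V_GS = 0.132 V ≤ V_t, so take I_D = 0.0694 mA.
Then V_GS = 1.62 V and V_DS = V_DD − I_D(R_D+R_S) = 11 − 0.0694×4.46 = 10.7 V.
Saturation requires V_DS ≥ V_GS − V_t = 0.419 V; 10.7 ≥ 0.419 ✓.

I_D ≈ 0.069 mA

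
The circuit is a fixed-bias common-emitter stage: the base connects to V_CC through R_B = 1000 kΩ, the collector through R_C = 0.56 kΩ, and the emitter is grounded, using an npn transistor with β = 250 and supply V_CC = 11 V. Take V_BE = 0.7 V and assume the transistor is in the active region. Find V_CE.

Base loop: V_CC = I_B·R_B + V_BE, so I_B = (11 − 0.7)/1000 kΩ = 0.0103 mA.
In the active region I_C = β·I_B = 250 × 0.0103 = 2.58 mA.
Collector loop: V_CE = V_CC − I_C·R_C = 11 − 2.58×0.56 = 9.56 V.
Since V_CE = 9.56 V > V_CE(sat) ≈ 0.2 V, the transistor is in the active region as assumed.

V_CE ≈ 9.6 V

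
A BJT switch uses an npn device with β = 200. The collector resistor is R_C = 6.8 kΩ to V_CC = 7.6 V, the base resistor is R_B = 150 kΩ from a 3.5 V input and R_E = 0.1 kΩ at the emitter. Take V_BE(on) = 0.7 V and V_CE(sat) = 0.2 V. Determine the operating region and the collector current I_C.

saturation; I_C ≈ 1.1 mA

Assume active: I_B = (3.5 − 0.7)/(150 + 201×0.1) = 0.0165 mA, I_C = β·I_B = 3.29 mA.
Then V_CE = 7.6 − 3.29×6.8 − 3.31×0.1 = -15.1 V < 0.2 V — the active assumption fails.
Re-solve with V_CE = 0.2 V. KCL at the emitter: V_E/R_E = (V_BB−0.7−V_E)/R_B + (V_CC−0.2−V_E)/R_C, giving V_E = 0.109 V.
I_C = (V_CC − 0.2 − V_E)/R_C = (7.4 − 0.109)/6.8 = 1.07 mA.
Check: I_B = (2.8 − 0.109)/150 = 0.0179 mA, and β·I_B = 3.59 mA > I_C, confirming saturation.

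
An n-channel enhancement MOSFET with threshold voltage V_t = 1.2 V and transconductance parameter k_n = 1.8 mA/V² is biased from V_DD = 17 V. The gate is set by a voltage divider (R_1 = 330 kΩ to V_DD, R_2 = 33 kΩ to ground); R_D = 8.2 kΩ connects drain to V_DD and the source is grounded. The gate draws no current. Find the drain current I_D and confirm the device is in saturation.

I_D ≈ 0.11 mA

V_G = V_DD·R_2/(R_1+R_2) = 17×33/363 = 1.55 V. With the source grounded, V_GS = V_G = 1.55 V.
Assume saturation: I_D = (k_n/2)(V_GS − V_t)² = (1.8/2)×(1.55 − 1.2)² = 0.9×0.345² = 0.107 mA.
V_DS = V_DD − I_D·R_D = 17 − 0.107×8.2 = 16.1 V.
Saturation requires V_DS ≥ V_GS − V_t = 0.345 V; 16.1 ≥ 0.345 ✓.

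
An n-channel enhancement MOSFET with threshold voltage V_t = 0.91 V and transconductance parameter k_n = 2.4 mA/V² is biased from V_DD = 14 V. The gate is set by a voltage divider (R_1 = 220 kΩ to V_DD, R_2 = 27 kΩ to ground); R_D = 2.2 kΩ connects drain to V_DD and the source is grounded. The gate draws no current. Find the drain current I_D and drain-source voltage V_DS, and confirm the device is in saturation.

V_G = V_DD·R_2/(R_1+R_2) = 14×27/247 = 1.53 V. With the source grounded, V_GS = V_G = 1.53 V.
Assume saturation: I_D = (k_n/2)(V_GS − V_t)² = (2.4/2)×(1.53 − 0.91)² = 1.2×0.62² = 0.462 mA.
V_DS = V_DD − I_D·R_D = 14 − 0.462×2.2 = 13 V.
Saturation requires V_DS ≥ V_GS − V_t = 0.62 V; 13 ≥ 0.62 ✓.

I_D ≈ 0.46 mA, V_DS ≈ 13 V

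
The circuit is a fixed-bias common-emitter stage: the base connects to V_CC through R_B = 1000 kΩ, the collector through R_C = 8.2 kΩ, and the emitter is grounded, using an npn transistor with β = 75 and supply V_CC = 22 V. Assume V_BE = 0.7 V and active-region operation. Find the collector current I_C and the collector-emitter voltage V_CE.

Base loop: V_CC = I_B·R_B + V_BE, so I_B = (22 − 0.7)/1000 kΩ = 0.0213 mA.
In the active region I_C = β·I_B = 75 × 0.0213 = 1.6 mA.
Collector loop: V_CE = V_CC − I_C·R_C = 22 − 1.6×8.2 = 8.9 V.
Since V_CE = 8.9 V > V_CE(sat) ≈ 0.2 V, the transistor is in the active region as assumed.

I_C ≈ 1.6 mA, V_CE ≈ 8.9 V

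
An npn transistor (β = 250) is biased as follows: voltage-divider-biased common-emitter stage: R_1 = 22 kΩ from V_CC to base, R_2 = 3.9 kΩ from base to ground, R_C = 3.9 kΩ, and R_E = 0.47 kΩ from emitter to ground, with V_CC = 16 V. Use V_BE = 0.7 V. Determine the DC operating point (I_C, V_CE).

I_C ≈ 3.5 mA, V_CE ≈ 0.6 V

Thevenize the base divider: V_Th = V_CC·R_2/(R_1+R_2) = 16×3.9/25.9 = 2.41 V, R_Th = R_1‖R_2 = 3.31 kΩ.
Base-emitter loop: V_Th = I_B·R_Th + V_BE + (β+1)I_B·R_E, so I_B = (2.41 − 0.7) / (3.31 + 251×0.47) = 0.0141 mA.
I_C = β·I_B = 250×0.0141 = 3.52 mA, and I_E = (β+1)I_B = 3.54 mA.
V_CE = V_CC − I_C·R_C − I_E·R_E = 16 − 3.52×3.9 − 3.54×0.47 = 0.597 V.
V_CE = 0.597 V > 0.2 V confirms active-region operation.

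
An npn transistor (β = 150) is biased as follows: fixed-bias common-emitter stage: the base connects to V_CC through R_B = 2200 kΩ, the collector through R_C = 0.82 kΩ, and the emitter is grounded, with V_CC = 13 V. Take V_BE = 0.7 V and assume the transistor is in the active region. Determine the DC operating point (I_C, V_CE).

I_C ≈ 0.84 mA, V_CE ≈ 12 V

Base loop: V_CC = I_B·R_B + V_BE, so I_B = (13 − 0.7)/2200 kΩ = 0.00559 mA.
In the active region I_C = β·I_B = 150 × 0.00559 = 0.839 mA.
Collector loop: V_CE = V_CC − I_C·R_C = 13 − 0.839×0.82 = 12.3 V.
Since V_CE = 12.3 V > V_CE(sat) ≈ 0.2 V, the transistor is in the active region as assumed.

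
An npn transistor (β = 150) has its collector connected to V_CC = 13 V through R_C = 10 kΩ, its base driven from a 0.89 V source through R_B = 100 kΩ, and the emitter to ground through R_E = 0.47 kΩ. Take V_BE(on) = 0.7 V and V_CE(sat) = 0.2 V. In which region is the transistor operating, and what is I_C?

active; I_C ≈ 0.17 mA

Assume active. Base-emitter loop: I_B = (V_BB − V_BE)/(R_B + (β+1)R_E) = (0.89 − 0.7)/(100 + 151×0.47) = 0.00111 mA.
I_C = β·I_B = 150×0.00111 = 0.167 mA.
V_CE = V_CC − I_C·R_C − I_E·R_E = 13 − 0.167×10 − 0.168×0.47 = 11.3 V > V_CE(sat), so the active-region assumption holds.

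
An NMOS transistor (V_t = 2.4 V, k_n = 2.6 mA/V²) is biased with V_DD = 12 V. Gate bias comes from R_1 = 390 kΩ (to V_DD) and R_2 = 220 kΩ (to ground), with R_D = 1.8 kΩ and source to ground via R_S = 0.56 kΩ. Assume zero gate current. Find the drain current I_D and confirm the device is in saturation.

V_G = V_DD·R_2/(R_1+R_2) = 12×220/610 = 4.33 V.
Assume saturation: I_D = (k_n/2)(V_GS − V_t)² with V_GS = V_G − I_D·R_S = 4.33 − 0.56·I_D.
Substituting gives 0.408·I_D² − 3.81·I_D + 4.83 = 0, with roots I_D = 1.51 or 7.82 mA.
The root I_D = 7.82 mA gives V_GS = -0.0531 V ≤ V_t, so take I_D = 1.51 mA.
Then V_GS = 3.48 V and V_DS = V_DD − I_D(R_D+R_S) = 12 − 1.51×2.36 = 8.42 V.
Saturation requires V_DS ≥ V_GS − V_t = 1.08 V; 8.42 ≥ 1.08 ✓.

I_D ≈ 1.5 mA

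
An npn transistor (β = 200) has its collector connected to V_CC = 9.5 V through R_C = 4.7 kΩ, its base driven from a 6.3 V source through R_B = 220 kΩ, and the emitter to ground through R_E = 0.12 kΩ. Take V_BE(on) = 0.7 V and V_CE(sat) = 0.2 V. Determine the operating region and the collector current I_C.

saturation; I_C ≈ 1.9 mA

Assume active: I_B = (6.3 − 0.7)/(220 + 201×0.12) = 0.0229 mA, I_C = β·I_B = 4.59 mA.
Then V_CE = 9.5 − 4.59×4.7 − 4.61×0.12 = -12.6 V < 0.2 V — the active assumption fails.
Re-solve with V_CE = 0.2 V. KCL at the emitter: V_E/R_E = (V_BB−0.7−V_E)/R_B + (V_CC−0.2−V_E)/R_C, giving V_E = 0.234 V.
I_C = (V_CC − 0.2 − V_E)/R_C = (9.3 − 0.234)/4.7 = 1.93 mA.
Check: I_B = (5.6 − 0.234)/220 = 0.0244 mA, and β·I_B = 4.88 mA > I_C, confirming saturation.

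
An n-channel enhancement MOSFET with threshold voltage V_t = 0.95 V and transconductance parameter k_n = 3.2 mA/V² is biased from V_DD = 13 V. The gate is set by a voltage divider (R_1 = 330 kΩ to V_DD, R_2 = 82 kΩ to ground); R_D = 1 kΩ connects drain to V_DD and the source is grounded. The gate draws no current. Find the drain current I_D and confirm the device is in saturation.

I_D ≈ 4.3 mA

V_G = V_DD·R_2/(R_1+R_2) = 13×82/412 = 2.59 V. With the source grounded, V_GS = V_G = 2.59 V.
Assume saturation: I_D = (k_n/2)(V_GS − V_t)² = (3.2/2)×(2.59 − 0.95)² = 1.6×1.64² = 4.29 mA.
V_DS = V_DD − I_D·R_D = 13 − 4.29×1 = 8.71 V.
Saturation requires V_DS ≥ V_GS − V_t = 1.64 V; 8.71 ≥ 1.64 ✓.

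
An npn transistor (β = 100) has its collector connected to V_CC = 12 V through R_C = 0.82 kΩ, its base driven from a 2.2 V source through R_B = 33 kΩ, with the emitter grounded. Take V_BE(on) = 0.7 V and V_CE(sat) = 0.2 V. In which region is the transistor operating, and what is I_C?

Assume active. Base-emitter loop: I_B = (V_BB − V_BE)/R_B = (2.2 − 0.7)/33 = 0.0455 mA.
I_C = β·I_B = 100×0.0455 = 4.55 mA.
V_CE = V_CC − I_C·R_C = 12 − 4.55×0.82 = 8.27 V > V_CE(sat), so the active-region assumption holds.

active; I_C ≈ 4.5 mA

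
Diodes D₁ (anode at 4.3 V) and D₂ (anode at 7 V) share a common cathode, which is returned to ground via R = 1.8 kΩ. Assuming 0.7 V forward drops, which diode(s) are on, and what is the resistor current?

Only D₂ conducts; I_R ≈ 3.5 mA

Assume both conduct. Then node N would need to be at both 4.3−0.7 = 3.6 V and 7−0.7 = 6.3 V, which is impossible.
Assume only D₂ conducts: V_N = 7 − 0.7 = 6.3 V, so I_R = 6.3/1.8 = 3.5 mA.
Check D₁: its anode-to-cathode voltage is 4.3 − 6.3 = -2 V < 0.7 V, so it is off. The assumption is consistent.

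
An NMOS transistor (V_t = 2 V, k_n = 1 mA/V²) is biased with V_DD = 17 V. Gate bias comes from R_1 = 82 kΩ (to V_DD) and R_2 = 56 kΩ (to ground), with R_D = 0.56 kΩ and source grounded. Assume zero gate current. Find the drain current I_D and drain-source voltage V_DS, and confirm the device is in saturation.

I_D ≈ 12 mA, V_DS ≈ 10 V

V_G = V_DD·R_2/(R_1+R_2) = 17×56/138 = 6.9 V. With the source grounded, V_GS = V_G = 6.9 V.
Assume saturation: I_D = (k_n/2)(V_GS − V_t)² = (1/2)×(6.9 − 2)² = 0.5×4.9² = 12 mA.
V_DS = V_DD − I_D·R_D = 17 − 12×0.56 = 10.3 V.
Saturation requires V_DS ≥ V_GS − V_t = 4.9 V; 10.3 ≥ 4.9 ✓.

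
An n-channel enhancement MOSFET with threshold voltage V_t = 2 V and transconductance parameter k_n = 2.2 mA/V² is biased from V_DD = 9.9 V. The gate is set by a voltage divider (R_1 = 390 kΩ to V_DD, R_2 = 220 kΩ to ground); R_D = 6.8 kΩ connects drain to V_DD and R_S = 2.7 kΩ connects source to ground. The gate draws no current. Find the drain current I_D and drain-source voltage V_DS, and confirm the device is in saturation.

V_G = V_DD·R_2/(R_1+R_2) = 9.9×220/610 = 3.57 V.
Assume saturation: I_D = (k_n/2)(V_GS − V_t)² with V_GS = V_G − I_D·R_S = 3.57 − 2.7·I_D.
Substituting gives 8.02·I_D² − 10.3·I_D + 2.71 = 0, with roots I_D = 0.368 or 0.92 mA.
The root I_D = 0.92 mA gives V_GS = 1.09 V ≤ V_t, so take I_D = 0.368 mA.
Then V_GS = 2.58 V and V_DS = V_DD − I_D(R_D+R_S) = 9.9 − 0.368×9.5 = 6.41 V.
Saturation requires V_DS ≥ V_GS − V_t = 0.578 V; 6.41 ≥ 0.578 ✓.

I_D ≈ 0.37 mA, V_DS ≈ 6.4 V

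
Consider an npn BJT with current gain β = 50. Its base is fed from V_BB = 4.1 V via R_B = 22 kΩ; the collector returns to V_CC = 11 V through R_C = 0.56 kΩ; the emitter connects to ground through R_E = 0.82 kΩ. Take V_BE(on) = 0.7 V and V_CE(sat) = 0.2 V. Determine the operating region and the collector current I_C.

active; I_C ≈ 2.7 mA

Assume active. Base-emitter loop: I_B = (V_BB − V_BE)/(R_B + (β+1)R_E) = (4.1 − 0.7)/(22 + 51×0.82) = 0.0533 mA.
I_C = β·I_B = 50×0.0533 = 2.66 mA.
V_CE = V_CC − I_C·R_C − I_E·R_E = 11 − 2.66×0.56 − 2.72×0.82 = 7.28 V > V_CE(sat), so the active-region assumption holds.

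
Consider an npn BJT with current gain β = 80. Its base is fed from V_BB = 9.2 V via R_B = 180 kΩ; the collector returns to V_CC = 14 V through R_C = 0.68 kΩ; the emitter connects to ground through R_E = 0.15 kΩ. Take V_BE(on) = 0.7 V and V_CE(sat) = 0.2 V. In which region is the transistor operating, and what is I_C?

Assume active. Base-emitter loop: I_B = (V_BB − V_BE)/(R_B + (β+1)R_E) = (9.2 − 0.7)/(180 + 81×0.15) = 0.0442 mA.
I_C = β·I_B = 80×0.0442 = 3.54 mA.
V_CE = V_CC − I_C·R_C − I_E·R_E = 14 − 3.54×0.68 − 3.58×0.15 = 11.1 V > V_CE(sat), so the active-region assumption holds.

active; I_C ≈ 3.5 mA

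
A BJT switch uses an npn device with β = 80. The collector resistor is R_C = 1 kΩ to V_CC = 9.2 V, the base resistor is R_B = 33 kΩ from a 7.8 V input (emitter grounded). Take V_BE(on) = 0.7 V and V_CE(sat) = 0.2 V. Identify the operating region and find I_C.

saturation; I_C ≈ 9 mA

Assume active: I_B = (7.8 − 0.7)/33 = 0.215 mA, giving I_C = β·I_B = 17.2 mA.
But then V_CE = 9.2 − 17.2×1 = -8.01 V < V_CE(sat) = 0.2 V — impossible in the active region.
So the transistor is saturated. With V_CE = 0.2 V, I_C = (V_CC − 0.2)/R_C = 9/1 = 9 mA.
Check: β·I_B = 17.2 mA > I_C = 9 mA, confirming saturation.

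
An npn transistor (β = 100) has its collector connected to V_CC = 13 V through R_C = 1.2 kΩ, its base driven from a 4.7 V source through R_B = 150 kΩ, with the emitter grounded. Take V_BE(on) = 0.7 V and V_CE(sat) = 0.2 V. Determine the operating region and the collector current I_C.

active; I_C ≈ 2.7 mA

Assume active. Base-emitter loop: I_B = (V_BB − V_BE)/R_B = (4.7 − 0.7)/150 = 0.0267 mA.
I_C = β·I_B = 100×0.0267 = 2.67 mA.
V_CE = V_CC − I_C·R_C = 13 − 2.67×1.2 = 9.8 V > V_CE(sat), so the active-region assumption holds.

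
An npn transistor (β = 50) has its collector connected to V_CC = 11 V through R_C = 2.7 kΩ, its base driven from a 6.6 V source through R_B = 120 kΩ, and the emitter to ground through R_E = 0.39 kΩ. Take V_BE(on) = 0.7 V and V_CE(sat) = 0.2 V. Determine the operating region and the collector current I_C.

active; I_C ≈ 2.1 mA

Assume active. Base-emitter loop: I_B = (V_BB − V_BE)/(R_B + (β+1)R_E) = (6.6 − 0.7)/(120 + 51×0.39) = 0.0422 mA.
I_C = β·I_B = 50×0.0422 = 2.11 mA.
V_CE = V_CC − I_C·R_C − I_E·R_E = 11 − 2.11×2.7 − 2.15×0.39 = 4.47 V > V_CE(sat), so the active-region assumption holds.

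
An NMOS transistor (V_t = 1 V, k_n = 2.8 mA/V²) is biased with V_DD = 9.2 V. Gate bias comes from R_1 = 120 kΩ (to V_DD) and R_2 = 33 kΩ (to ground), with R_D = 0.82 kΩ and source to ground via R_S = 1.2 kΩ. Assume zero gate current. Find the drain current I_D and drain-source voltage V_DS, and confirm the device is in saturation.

V_G = V_DD·R_2/(R_1+R_2) = 9.2×33/153 = 1.98 V.
Assume saturation: I_D = (k_n/2)(V_GS − V_t)² with V_GS = V_G − I_D·R_S = 1.98 − 1.2·I_D.
Substituting gives 2.02·I_D² − 4.31·I_D + 1.36 = 0, with roots I_D = 0.384 or 1.75 mA.
The root I_D = 1.75 mA gives V_GS = -0.119 V ≤ V_t, so take I_D = 0.384 mA.
Then V_GS = 1.52 V and V_DS = V_DD − I_D(R_D+R_S) = 9.2 − 0.384×2.02 = 8.42 V.
Saturation requires V_DS ≥ V_GS − V_t = 0.524 V; 8.42 ≥ 0.524 ✓.

I_D ≈ 0.38 mA, V_DS ≈ 8.4 V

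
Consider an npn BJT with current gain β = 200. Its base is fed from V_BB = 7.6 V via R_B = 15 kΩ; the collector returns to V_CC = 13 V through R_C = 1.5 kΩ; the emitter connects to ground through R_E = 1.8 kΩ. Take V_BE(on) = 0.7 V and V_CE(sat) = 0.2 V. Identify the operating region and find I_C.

Assume active. Base-emitter loop: I_B = (V_BB − V_BE)/(R_B + (β+1)R_E) = (7.6 − 0.7)/(15 + 201×1.8) = 0.0183 mA.
I_C = β·I_B = 200×0.0183 = 3.66 mA.
V_CE = V_CC − I_C·R_C − I_E·R_E = 13 − 3.66×1.5 − 3.68×1.8 = 0.881 V > V_CE(sat), so the active-region assumption holds.

active; I_C ≈ 3.7 mA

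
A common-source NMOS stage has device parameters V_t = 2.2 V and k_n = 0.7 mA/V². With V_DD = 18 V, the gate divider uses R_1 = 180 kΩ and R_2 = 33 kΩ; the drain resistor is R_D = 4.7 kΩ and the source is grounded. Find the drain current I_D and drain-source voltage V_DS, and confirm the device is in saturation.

I_D ≈ 0.12 mA, V_DS ≈ 17 V

V_G = V_DD·R_2/(R_1+R_2) = 18×33/213 = 2.79 V. With the source grounded, V_GS = V_G = 2.79 V.
Assume saturation: I_D = (k_n/2)(V_GS − V_t)² = (0.7/2)×(2.79 − 2.2)² = 0.35×0.589² = 0.121 mA.
V_DS = V_DD − I_D·R_D = 18 − 0.121×4.7 = 17.4 V.
Saturation requires V_DS ≥ V_GS − V_t = 0.589 V; 17.4 ≥ 0.589 ✓.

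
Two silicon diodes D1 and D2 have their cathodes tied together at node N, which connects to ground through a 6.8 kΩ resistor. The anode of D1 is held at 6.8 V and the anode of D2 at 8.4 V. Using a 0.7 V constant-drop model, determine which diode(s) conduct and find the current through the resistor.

Assume both conduct. Then node N would need to be at both 6.8−0.7 = 6.1 V and 8.4−0.7 = 7.7 V, which is impossible.
Assume only D2 conducts: V_N = 8.4 − 0.7 = 7.7 V, so I_R = 7.7/6.8 = 1.13 mA.
Check D1: its anode-to-cathode voltage is 6.8 − 7.7 = -0.9 V < 0.7 V, so it is off. The assumption is consistent.

Only D2 conducts; I_R ≈ 1.1 mA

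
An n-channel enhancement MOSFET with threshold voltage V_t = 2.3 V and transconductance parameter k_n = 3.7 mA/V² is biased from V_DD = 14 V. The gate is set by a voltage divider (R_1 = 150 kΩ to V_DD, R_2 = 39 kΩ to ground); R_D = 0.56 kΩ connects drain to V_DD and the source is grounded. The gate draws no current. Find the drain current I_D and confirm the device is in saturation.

V_G = V_DD·R_2/(R_1+R_2) = 14×39/189 = 2.89 V. With the source grounded, V_GS = V_G = 2.89 V.
Assume saturation: I_D = (k_n/2)(V_GS − V_t)² = (3.7/2)×(2.89 − 2.3)² = 1.85×0.589² = 0.642 mA.
V_DS = V_DD − I_D·R_D = 14 − 0.642×0.56 = 13.6 V.
Saturation requires V_DS ≥ V_GS − V_t = 0.589 V; 13.6 ≥ 0.589 ✓.

I_D ≈ 0.64 mA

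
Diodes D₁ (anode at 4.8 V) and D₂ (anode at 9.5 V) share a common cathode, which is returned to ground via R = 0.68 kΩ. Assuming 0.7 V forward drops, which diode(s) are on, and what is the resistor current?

Only D₂ conducts; I_R ≈ 13 mA

Assume both conduct. Then node N would need to be at both 4.8−0.7 = 4.1 V and 9.5−0.7 = 8.8 V, which is impossible.
Assume only D₂ conducts: V_N = 9.5 − 0.7 = 8.8 V, so I_R = 8.8/0.68 = 12.9 mA.
Check D₁: its anode-to-cathode voltage is 4.8 − 8.8 = -4 V < 0.7 V, so it is off. The assumption is consistent.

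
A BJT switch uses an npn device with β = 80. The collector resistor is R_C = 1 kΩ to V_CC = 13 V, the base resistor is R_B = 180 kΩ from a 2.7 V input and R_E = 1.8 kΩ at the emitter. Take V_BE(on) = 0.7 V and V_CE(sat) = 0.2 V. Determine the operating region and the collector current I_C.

Assume active. Base-emitter loop: I_B = (V_BB − V_BE)/(R_B + (β+1)R_E) = (2.7 − 0.7)/(180 + 81×1.8) = 0.00614 mA.
I_C = β·I_B = 80×0.00614 = 0.491 mA.
V_CE = V_CC − I_C·R_C − I_E·R_E = 13 − 0.491×1 − 0.497×1.8 = 11.6 V > V_CE(sat), so the active-region assumption holds.

active; I_C ≈ 0.49 mA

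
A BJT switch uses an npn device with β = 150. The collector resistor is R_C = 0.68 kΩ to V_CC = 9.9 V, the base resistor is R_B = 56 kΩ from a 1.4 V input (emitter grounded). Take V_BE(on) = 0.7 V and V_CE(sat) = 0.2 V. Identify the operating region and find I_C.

Assume active. Base-emitter loop: I_B = (V_BB − V_BE)/R_B = (1.4 − 0.7)/56 = 0.0125 mA.
I_C = β·I_B = 150×0.0125 = 1.87 mA.
V_CE = V_CC − I_C·R_C = 9.9 − 1.87×0.68 = 8.62 V > V_CE(sat), so the active-region assumption holds.

active; I_C ≈ 1.9 mA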